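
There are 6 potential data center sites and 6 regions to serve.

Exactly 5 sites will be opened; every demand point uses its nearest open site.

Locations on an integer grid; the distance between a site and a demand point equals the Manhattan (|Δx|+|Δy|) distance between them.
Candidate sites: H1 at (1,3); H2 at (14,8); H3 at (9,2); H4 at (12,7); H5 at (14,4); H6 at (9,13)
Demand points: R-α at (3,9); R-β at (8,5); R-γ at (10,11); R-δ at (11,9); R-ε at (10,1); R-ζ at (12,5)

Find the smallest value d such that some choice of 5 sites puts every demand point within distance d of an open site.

8

Open {H1, H2, H3, H4, H5}.
  Farthest demand point is R-α at distance 8 (to H1); all others are ≤ 8.
With {H1, H2, H3, H4, H6} the worst case is 8.
With {H1, H2, H3, H5, H6} the worst case is 8.
No size-5 selection achieves below 8.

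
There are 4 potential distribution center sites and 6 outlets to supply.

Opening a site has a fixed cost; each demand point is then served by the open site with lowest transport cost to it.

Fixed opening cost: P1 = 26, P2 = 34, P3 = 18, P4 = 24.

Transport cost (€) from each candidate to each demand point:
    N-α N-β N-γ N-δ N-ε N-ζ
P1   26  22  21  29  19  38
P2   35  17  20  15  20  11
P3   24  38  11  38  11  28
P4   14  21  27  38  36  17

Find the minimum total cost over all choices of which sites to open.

Open {P2, P3}: assign each demand point to its cheapest open site.
  N-α→P3 24, N-β→P2 17, N-γ→P3 11, N-δ→P2 15, N-ε→P3 11, N-ζ→P2 11
  transport cost 89, fixed 52 → total 141.
Compare {P2}: transport cost 118 + fixed 34 = 152.
Compare {P3, P4}: transport cost 112 + fixed 42 = 154.
Compare {P2, P4}: transport cost 97 + fixed 58 = 155.
All other subsets cost ≥ 152. Minimum total cost: 141.

141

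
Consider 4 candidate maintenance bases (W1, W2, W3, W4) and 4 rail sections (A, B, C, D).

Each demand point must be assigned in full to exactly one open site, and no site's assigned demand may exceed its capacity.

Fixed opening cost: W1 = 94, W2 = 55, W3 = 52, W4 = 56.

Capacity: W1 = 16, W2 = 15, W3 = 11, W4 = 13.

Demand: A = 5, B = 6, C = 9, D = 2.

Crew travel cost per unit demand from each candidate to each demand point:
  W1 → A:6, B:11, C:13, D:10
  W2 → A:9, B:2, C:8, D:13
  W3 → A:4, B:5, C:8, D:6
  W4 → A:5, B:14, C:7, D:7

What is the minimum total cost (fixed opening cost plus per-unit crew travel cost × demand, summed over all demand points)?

Open {W2, W3}; cheapest assignment that respects the capacities:
  W2 (cap 15, load 15): B, C — cost 6×2 + 9×8 = 84
  W3 (cap 11, load 7): A, D — cost 5×4 + 2×6 = 32
  Shipping 116, fixed 107 → total 223.
  Any other capacity-feasible assignment to {W2, W3} ships for at least 116.
Compare {W2, W4}: its best feasible assignment gives total 234.
Compare {W3, W4}: its best feasible assignment gives total 235.
Every other set of open sites that can feasibly serve all demand totals ≥ 234 even under its best assignment. Minimum: 223.

223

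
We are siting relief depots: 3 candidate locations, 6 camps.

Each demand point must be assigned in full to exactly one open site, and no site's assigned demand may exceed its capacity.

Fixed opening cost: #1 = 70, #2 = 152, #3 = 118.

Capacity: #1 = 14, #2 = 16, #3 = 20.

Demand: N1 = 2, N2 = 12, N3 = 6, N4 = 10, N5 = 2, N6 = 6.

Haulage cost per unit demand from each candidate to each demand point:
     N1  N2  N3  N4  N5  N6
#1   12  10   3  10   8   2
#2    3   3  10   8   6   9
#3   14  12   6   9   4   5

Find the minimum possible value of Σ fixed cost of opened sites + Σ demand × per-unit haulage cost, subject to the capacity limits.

Open {#1, #2, #3}; cheapest assignment that respects the capacities:
  #1 (cap 14, load 12): N3, N6 — cost 6×3 + 6×2 = 30
  #2 (cap 16, load 14): N1, N2 — cost 2×3 + 12×3 = 42
  #3 (cap 20, load 12): N4, N5 — cost 10×9 + 2×4 = 98
  Shipping 170, fixed 340 → total 510.
  Any other capacity-feasible assignment to {#1, #2, #3} ships for at least 170.
Total demand is 38 and no other set of sites has combined capacity ≥ 38, so {#1, #2, #3} is the only feasible choice of open sites. Minimum: 510.

510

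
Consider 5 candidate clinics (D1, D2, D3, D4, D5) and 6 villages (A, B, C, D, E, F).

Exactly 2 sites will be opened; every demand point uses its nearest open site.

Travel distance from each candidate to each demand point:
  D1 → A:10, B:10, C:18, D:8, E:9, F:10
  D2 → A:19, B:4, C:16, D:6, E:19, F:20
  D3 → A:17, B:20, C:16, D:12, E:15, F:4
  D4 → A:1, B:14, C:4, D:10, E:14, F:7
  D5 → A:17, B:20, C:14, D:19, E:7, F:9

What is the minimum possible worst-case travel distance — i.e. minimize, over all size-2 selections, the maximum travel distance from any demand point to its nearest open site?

Open {D1, D4}.
  Farthest demand point is B at travel distance 10 (to D1); all others are ≤ 10.
With {D1, D5} the worst case is 14.
With {D2, D4} the worst case is 14.
No size-2 selection achieves below 10.

10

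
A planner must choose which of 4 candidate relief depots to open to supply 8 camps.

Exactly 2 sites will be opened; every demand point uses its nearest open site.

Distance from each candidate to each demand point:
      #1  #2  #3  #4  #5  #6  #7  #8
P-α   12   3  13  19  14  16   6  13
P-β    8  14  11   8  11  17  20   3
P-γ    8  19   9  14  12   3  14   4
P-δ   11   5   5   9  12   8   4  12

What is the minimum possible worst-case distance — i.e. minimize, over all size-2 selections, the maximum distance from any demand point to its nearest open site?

Open {P-β, P-δ}.
  Farthest demand point is #5 at distance 11 (to P-β); all others are ≤ 11.
With {P-α, P-δ} the worst case is 12.
With {P-γ, P-δ} the worst case is 12.
No size-2 selection achieves below 11.

11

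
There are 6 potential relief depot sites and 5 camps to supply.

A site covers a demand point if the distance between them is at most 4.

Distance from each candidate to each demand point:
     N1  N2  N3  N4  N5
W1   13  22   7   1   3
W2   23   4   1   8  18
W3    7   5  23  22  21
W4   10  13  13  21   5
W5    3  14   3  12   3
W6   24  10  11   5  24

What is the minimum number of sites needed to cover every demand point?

3

Coverage sets (demand points within 4 of each site):
  W1: {N4, N5}
  W2: {N2, N3}
  W3: {}
  W4: {}
  W5: {N1, N3, N5}
  W6: {}
No 2 sites suffice: every size-2 union leaves at least one demand point uncovered.
But {W1, W2, W5} covers everything, so the minimum is 3.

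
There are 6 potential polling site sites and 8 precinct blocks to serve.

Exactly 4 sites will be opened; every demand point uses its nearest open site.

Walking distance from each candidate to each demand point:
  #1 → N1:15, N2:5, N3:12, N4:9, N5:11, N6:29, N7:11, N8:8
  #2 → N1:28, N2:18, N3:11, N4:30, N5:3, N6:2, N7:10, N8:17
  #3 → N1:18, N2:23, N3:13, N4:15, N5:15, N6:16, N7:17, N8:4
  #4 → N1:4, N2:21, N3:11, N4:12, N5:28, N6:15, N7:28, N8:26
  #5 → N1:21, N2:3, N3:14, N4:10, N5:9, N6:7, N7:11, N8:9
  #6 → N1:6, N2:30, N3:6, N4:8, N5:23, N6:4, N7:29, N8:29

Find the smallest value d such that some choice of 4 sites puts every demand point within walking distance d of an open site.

10

Open {#1, #2, #3, #6}.
  Farthest demand point is N7 at walking distance 10 (to #2); all others are ≤ 10.
With {#1, #2, #4, #6} the worst case is 10.
With {#1, #2, #5, #6} the worst case is 10.
No size-4 selection achieves below 10.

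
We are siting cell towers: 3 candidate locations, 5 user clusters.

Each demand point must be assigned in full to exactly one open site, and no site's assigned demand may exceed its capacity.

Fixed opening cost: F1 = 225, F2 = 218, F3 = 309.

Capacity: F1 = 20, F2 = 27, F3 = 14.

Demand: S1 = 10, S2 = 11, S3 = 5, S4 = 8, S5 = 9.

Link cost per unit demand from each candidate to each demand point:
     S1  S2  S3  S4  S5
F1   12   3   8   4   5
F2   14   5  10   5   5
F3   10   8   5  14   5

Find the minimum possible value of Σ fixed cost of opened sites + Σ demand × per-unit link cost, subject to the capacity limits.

741

Open {F1, F2}; cheapest assignment that respects the capacities:
  F1 (cap 20, load 16): S2, S3 — cost 11×3 + 5×8 = 73
  F2 (cap 27, load 27): S1, S4, S5 — cost 10×14 + 8×5 + 9×5 = 225
  Shipping 298, fixed 443 → total 741.
  Any other capacity-feasible assignment to {F1, F2} ships for at least 298.
Compare {F1, F2, F3}: its best feasible assignment gives total 1010.
Every other set of open sites that can feasibly serve all demand totals ≥ 1010 even under its best assignment. Minimum: 741.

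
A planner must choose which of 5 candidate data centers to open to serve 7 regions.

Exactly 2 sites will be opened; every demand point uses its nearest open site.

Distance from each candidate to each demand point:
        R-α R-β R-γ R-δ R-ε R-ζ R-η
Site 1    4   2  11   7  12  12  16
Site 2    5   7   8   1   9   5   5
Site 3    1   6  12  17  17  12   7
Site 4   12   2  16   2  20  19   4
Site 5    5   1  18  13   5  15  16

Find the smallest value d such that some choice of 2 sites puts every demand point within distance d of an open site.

Open {Site 2, Site 5}.
  Farthest demand point is R-γ at distance 8 (to Site 2); all others are ≤ 8.
With {Site 1, Site 2} the worst case is 9.
With {Site 2, Site 3} the worst case is 9.
No size-2 selection achieves below 8.

8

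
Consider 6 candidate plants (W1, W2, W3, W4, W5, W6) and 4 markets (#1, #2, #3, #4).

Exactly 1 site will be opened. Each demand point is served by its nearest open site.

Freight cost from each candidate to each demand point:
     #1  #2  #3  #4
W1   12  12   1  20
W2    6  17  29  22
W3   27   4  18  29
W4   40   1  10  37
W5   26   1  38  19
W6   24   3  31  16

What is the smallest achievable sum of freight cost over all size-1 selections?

45

Open {W1}.
  #1→W1 12, #2→W1 12, #3→W1 1, #4→W1 20  ⇒ total 45.
Compare {W2}: total 74.
Compare {W6}: total 74.
No size-1 selection does better; minimum is 45.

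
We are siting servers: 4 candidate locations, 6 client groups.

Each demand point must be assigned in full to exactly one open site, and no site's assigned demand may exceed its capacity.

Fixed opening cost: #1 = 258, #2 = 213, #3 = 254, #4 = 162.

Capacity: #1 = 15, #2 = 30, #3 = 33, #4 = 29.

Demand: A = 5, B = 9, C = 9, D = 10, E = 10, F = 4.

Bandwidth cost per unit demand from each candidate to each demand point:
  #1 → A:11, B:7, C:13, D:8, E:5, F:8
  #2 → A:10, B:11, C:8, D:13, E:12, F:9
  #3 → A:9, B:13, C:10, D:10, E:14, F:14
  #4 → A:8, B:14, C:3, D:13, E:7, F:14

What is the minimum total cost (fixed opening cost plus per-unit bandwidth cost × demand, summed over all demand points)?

777

Open {#2, #4}; cheapest assignment that respects the capacities:
  #2 (cap 30, load 23): B, D, F — cost 9×11 + 10×13 + 4×9 = 265
  #4 (cap 29, load 24): A, C, E — cost 5×8 + 9×3 + 10×7 = 137
  Shipping 402, fixed 375 → total 777.
  Any other capacity-feasible assignment to {#2, #4} ships for at least 402.
Compare {#3, #4}: its best feasible assignment gives total 826.
Compare {#1, #3}: its best feasible assignment gives total 946.
Every other set of open sites that can feasibly serve all demand totals ≥ 826 even under its best assignment. Minimum: 777.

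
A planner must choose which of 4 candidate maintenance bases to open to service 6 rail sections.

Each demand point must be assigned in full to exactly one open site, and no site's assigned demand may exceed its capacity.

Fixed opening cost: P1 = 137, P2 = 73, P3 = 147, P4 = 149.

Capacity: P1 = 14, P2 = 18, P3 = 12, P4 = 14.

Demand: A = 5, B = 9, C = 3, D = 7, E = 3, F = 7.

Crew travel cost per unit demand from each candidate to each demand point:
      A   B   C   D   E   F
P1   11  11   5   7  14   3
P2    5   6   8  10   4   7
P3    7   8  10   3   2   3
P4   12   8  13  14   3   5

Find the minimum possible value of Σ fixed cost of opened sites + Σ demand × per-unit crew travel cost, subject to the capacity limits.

499

Open {P1, P2, P3}; cheapest assignment that respects the capacities:
  P1 (cap 14, load 10): C, F — cost 3×5 + 7×3 = 36
  P2 (cap 18, load 14): A, B — cost 5×5 + 9×6 = 79
  P3 (cap 12, load 10): D, E — cost 7×3 + 3×2 = 27
  Shipping 142, fixed 357 → total 499.
  Any other capacity-feasible assignment to {P1, P2, P3} ships for at least 142.
Compare {P2, P3, P4}: its best feasible assignment gives total 534.
Compare {P1, P2, P4}: its best feasible assignment gives total 541.
Every other set of open sites that can feasibly serve all demand totals ≥ 534 even under its best assignment. Minimum: 499.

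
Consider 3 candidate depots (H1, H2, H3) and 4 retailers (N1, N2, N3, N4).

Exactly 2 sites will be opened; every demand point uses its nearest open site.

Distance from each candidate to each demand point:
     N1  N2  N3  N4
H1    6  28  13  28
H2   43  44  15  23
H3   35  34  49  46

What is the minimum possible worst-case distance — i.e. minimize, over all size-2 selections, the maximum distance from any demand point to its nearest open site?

28

Open {H1, H2}.
  Farthest demand point is N2 at distance 28 (to H1); all others are ≤ 28.
With {H1, H3} the worst case is 28.
With {H2, H3} the worst case is 35.
No size-2 selection achieves below 28.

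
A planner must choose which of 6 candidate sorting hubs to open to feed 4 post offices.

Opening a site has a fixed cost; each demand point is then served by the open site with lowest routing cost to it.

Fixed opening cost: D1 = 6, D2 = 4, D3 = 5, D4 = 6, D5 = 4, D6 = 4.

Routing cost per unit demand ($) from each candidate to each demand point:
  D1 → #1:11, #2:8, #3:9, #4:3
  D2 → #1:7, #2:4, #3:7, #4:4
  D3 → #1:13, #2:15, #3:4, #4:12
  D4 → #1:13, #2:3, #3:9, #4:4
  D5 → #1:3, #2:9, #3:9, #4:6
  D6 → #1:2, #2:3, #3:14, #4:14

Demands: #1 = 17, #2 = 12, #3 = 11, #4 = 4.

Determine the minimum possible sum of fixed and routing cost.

Open {D1, D3, D6}: assign each demand point to its cheapest open site.
  #1→D6 17×2=34, #2→D6 12×3=36, #3→D3 11×4=44, #4→D1 4×3=12
  routing cost 126, fixed 15 → total 141.
Compare {D2, D3, D6}: routing cost 130 + fixed 13 = 143.
Compare {D3, D4, D6}: routing cost 130 + fixed 15 = 145.
Compare {D1, D2, D3, D6}: routing cost 126 + fixed 19 = 145.
All other subsets cost ≥ 143. Minimum total cost: 141.

141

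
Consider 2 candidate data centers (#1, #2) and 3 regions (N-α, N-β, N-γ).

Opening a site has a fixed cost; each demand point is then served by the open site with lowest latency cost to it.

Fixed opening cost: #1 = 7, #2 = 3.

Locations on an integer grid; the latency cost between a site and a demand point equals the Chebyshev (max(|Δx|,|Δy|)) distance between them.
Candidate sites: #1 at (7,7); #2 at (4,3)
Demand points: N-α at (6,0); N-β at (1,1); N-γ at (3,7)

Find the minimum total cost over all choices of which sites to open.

Open {#2}: assign each demand point to its cheapest open site.
  N-α→#2 3, N-β→#2 3, N-γ→#2 4
  latency cost 10, fixed 3 → total 13.
Compare {#1, #2}: latency cost 10 + fixed 10 = 20.
Compare {#1}: latency cost 17 + fixed 7 = 24.

13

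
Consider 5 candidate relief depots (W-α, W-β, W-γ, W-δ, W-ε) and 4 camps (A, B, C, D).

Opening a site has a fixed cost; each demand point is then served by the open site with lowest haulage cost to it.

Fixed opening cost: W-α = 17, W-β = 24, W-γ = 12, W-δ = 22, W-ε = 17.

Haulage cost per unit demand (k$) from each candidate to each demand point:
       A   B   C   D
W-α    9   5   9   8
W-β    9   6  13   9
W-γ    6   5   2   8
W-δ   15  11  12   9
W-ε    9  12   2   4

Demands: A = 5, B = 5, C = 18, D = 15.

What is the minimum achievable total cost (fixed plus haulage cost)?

180

Open {W-γ, W-ε}: assign each demand point to its cheapest open site.
  A→W-γ 5×6=30, B→W-γ 5×5=25, C→W-γ 18×2=36, D→W-ε 15×4=60
  haulage cost 151, fixed 29 → total 180.
Compare {W-α, W-γ, W-ε}: haulage cost 151 + fixed 46 = 197.
Compare {W-α, W-ε}: haulage cost 166 + fixed 34 = 200.
Compare {W-γ, W-δ, W-ε}: haulage cost 151 + fixed 51 = 202.
All other subsets cost ≥ 197. Minimum total cost: 180.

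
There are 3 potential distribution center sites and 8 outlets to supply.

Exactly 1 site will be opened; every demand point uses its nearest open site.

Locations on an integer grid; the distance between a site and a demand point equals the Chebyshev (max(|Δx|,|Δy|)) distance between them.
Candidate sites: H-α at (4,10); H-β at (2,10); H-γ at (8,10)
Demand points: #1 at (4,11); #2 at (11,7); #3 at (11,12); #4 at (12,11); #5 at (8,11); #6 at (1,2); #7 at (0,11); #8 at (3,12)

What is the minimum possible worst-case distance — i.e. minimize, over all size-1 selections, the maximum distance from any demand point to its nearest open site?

8

Open {H-α}.
  Farthest demand point is #4 at distance 8 (to H-α); all others are ≤ 8.
With {H-γ} the worst case is 8.
With {H-β} the worst case is 10.
No size-1 selection achieves below 8.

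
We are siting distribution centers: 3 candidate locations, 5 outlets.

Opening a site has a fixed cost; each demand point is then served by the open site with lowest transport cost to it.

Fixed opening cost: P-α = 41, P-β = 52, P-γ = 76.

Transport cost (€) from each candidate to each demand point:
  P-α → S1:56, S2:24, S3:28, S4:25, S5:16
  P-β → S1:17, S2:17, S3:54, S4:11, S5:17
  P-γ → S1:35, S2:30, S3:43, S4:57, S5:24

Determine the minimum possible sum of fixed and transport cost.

168

Open {P-β}: assign each demand point to its cheapest open site.
  S1→P-β 17, S2→P-β 17, S3→P-β 54, S4→P-β 11, S5→P-β 17
  transport cost 116, fixed 52 → total 168.
Compare {P-α, P-β}: transport cost 89 + fixed 93 = 182.
Compare {P-α}: transport cost 149 + fixed 41 = 190.
Compare {P-β, P-γ}: transport cost 105 + fixed 128 = 233.
All other subsets cost ≥ 182. Minimum total cost: 168.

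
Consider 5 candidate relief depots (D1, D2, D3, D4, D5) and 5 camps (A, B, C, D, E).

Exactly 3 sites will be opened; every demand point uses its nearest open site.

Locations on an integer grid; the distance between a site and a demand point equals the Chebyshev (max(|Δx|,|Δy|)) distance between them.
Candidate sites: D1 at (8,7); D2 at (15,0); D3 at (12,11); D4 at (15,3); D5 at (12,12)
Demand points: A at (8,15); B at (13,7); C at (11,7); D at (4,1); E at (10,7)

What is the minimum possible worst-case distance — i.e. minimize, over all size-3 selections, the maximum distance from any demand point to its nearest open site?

Open {D1, D2, D3}.
  Farthest demand point is D at distance 6 (to D1); all others are ≤ 6.
With {D1, D2, D5} the worst case is 6.
With {D1, D3, D4} the worst case is 6.
No size-3 selection achieves below 6.

6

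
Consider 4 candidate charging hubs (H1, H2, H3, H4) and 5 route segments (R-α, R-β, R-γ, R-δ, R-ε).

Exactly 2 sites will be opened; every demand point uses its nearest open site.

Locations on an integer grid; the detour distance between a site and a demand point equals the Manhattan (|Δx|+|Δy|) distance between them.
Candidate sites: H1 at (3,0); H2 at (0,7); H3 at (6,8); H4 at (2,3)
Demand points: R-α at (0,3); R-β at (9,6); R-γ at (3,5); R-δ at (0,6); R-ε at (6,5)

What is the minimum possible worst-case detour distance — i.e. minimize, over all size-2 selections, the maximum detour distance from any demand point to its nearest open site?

Open {H2, H3}.
  Farthest demand point is R-β at detour distance 5 (to H3); all others are ≤ 5.
With {H3, H4} the worst case is 5.
With {H1, H3} the worst case is 8.
No size-2 selection achieves below 5.

5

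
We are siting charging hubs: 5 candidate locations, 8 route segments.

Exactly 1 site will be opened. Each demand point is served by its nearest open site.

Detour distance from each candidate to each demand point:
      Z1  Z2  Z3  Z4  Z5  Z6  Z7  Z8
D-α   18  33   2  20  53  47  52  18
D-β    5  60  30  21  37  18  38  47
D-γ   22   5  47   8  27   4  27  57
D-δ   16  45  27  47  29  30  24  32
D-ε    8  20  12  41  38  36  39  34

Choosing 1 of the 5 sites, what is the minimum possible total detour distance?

197

Open {D-γ}.
  Z1→D-γ 22, Z2→D-γ 5, Z3→D-γ 47, Z4→D-γ 8, Z5→D-γ 27, Z6→D-γ 4, Z7→D-γ 27, Z8→D-γ 57  ⇒ total 197.
Compare {D-ε}: total 228.
Compare {D-α}: total 243.
No size-1 selection does better; minimum is 197.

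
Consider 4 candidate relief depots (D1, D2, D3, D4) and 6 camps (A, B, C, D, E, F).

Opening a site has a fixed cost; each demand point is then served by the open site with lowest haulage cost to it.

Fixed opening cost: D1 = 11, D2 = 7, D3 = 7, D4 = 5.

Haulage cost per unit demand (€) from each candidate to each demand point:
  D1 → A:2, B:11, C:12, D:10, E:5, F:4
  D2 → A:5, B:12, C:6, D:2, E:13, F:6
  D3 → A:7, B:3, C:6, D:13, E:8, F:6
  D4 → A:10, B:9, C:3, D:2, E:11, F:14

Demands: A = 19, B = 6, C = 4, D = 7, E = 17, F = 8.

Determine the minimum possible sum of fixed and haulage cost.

222

Open {D1, D3, D4}: assign each demand point to its cheapest open site.
  A→D1 19×2=38, B→D3 6×3=18, C→D4 4×3=12, D→D4 7×2=14, E→D1 17×5=85, F→D1 8×4=32
  haulage cost 199, fixed 23 → total 222.
Compare {D1, D2, D3, D4}: haulage cost 199 + fixed 30 = 229.
Compare {D1, D2, D3}: haulage cost 211 + fixed 25 = 236.
Compare {D1, D4}: haulage cost 235 + fixed 16 = 251.
All other subsets cost ≥ 229. Minimum total cost: 222.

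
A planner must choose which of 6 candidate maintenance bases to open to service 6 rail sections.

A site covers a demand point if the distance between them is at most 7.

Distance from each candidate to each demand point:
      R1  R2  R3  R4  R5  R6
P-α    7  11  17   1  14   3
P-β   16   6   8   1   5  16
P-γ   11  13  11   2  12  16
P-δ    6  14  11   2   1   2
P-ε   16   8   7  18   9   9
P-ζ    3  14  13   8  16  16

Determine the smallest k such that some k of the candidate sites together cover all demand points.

3

Coverage sets (demand points within 7 of each site):
  P-α: {R1, R4, R6}
  P-β: {R2, R4, R5}
  P-γ: {R4}
  P-δ: {R1, R4, R5, R6}
  P-ε: {R3}
  P-ζ: {R1}
No 2 sites suffice: every size-2 union leaves at least one demand point uncovered.
But {P-α, P-β, P-ε} covers everything, so the minimum is 3.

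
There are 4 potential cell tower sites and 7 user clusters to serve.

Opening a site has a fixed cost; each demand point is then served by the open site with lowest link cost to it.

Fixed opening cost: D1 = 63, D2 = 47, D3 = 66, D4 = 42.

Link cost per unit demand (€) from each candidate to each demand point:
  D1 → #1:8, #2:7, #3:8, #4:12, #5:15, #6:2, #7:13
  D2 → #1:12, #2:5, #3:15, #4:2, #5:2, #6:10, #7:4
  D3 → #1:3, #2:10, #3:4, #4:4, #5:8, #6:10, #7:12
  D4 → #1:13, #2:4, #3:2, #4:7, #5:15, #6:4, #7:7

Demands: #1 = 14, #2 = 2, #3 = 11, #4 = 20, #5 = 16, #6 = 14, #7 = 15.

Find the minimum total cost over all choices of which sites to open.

Open {D2, D3, D4}: assign each demand point to its cheapest open site.
  #1→D3 14×3=42, #2→D4 2×4=8, #3→D4 11×2=22, #4→D2 20×2=40, #5→D2 16×2=32, #6→D4 14×4=56, #7→D2 15×4=60
  link cost 260, fixed 155 → total 415.
Compare {D1, D2, D3}: link cost 256 + fixed 176 = 432.
Compare {D1, D2, D3, D4}: link cost 232 + fixed 218 = 450.
Compare {D1, D2, D4}: link cost 302 + fixed 152 = 454.
All other subsets cost ≥ 432. Minimum total cost: 415.

415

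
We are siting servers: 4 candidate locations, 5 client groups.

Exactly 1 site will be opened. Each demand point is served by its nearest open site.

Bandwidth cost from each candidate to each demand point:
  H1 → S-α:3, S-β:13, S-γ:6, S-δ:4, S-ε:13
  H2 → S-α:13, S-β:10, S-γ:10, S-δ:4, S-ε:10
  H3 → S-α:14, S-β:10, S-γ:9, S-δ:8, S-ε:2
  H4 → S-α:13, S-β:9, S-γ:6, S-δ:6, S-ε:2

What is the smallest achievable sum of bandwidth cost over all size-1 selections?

Open {H4}.
  S-α→H4 13, S-β→H4 9, S-γ→H4 6, S-δ→H4 6, S-ε→H4 2  ⇒ total 36.
Compare {H1}: total 39.
Compare {H3}: total 43.
No size-1 selection does better; minimum is 36.

36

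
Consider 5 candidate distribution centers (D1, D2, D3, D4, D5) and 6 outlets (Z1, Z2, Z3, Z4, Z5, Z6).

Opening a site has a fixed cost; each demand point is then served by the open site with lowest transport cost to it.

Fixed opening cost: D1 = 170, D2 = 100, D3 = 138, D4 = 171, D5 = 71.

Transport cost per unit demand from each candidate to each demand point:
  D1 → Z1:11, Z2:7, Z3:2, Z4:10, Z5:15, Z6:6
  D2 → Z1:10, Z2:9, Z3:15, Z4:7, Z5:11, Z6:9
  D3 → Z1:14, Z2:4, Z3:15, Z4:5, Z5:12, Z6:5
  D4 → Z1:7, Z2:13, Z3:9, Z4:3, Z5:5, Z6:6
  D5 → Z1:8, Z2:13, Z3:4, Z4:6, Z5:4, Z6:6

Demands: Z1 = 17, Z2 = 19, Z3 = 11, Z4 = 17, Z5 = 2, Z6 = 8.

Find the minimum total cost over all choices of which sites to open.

598

Open {D3, D5}: assign each demand point to its cheapest open site.
  Z1→D5 17×8=136, Z2→D3 19×4=76, Z3→D5 11×4=44, Z4→D3 17×5=85, Z5→D5 2×4=8, Z6→D3 8×5=40
  transport cost 389, fixed 209 → total 598.
Compare {D5}: transport cost 585 + fixed 71 = 656.
Compare {D2, D5}: transport cost 509 + fixed 171 = 680.
Compare {D1, D5}: transport cost 449 + fixed 241 = 690.
All other subsets cost ≥ 656. Minimum total cost: 598.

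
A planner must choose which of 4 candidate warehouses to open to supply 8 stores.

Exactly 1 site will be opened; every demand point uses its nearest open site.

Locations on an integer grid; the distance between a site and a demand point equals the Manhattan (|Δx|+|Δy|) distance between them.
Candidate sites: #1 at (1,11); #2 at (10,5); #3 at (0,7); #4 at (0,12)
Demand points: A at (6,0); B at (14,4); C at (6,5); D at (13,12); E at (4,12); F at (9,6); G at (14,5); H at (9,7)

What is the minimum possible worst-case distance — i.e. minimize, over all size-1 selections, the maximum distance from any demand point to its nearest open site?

Open {#2}.
  Farthest demand point is E at distance 13 (to #2); all others are ≤ 13.
With {#3} the worst case is 18.
With {#1} the worst case is 20.
No size-1 selection achieves below 13.

13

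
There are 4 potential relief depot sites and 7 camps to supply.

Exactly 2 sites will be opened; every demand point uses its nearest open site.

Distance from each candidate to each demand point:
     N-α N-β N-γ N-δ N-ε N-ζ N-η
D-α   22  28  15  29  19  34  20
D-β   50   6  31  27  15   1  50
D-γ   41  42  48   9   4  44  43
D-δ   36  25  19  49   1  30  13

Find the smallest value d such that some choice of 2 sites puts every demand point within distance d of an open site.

27

Open {D-α, D-β}.
  Farthest demand point is N-δ at distance 27 (to D-β); all others are ≤ 27.
With {D-α, D-δ} the worst case is 30.
With {D-α, D-γ} the worst case is 34.
No size-2 selection achieves below 27.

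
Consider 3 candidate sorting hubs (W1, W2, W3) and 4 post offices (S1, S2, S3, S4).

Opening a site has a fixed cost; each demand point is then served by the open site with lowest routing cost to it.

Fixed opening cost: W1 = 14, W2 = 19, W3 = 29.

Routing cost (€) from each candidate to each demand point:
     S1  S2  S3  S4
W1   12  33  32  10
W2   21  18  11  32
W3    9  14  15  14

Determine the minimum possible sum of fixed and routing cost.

81

Open {W3}: assign each demand point to its cheapest open site.
  S1→W3 9, S2→W3 14, S3→W3 15, S4→W3 14
  routing cost 52, fixed 29 → total 81.
Compare {W1, W2}: routing cost 51 + fixed 33 = 84.
Compare {W1, W3}: routing cost 48 + fixed 43 = 91.
Compare {W2, W3}: routing cost 48 + fixed 48 = 96.
All other subsets cost ≥ 84. Minimum total cost: 81.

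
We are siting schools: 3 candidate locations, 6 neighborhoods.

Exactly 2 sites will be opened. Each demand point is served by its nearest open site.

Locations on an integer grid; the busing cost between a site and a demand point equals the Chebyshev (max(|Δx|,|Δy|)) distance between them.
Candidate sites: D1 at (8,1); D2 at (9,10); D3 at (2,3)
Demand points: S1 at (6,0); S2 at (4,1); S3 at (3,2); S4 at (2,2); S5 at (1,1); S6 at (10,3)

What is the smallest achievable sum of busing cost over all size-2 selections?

Open {D1, D3}.
  S1→D1 2, S2→D3 2, S3→D3 1, S4→D3 1, S5→D3 2, S6→D1 2  ⇒ total 10.
Compare {D2, D3}: total 17.
Compare {D1, D2}: total 26.

10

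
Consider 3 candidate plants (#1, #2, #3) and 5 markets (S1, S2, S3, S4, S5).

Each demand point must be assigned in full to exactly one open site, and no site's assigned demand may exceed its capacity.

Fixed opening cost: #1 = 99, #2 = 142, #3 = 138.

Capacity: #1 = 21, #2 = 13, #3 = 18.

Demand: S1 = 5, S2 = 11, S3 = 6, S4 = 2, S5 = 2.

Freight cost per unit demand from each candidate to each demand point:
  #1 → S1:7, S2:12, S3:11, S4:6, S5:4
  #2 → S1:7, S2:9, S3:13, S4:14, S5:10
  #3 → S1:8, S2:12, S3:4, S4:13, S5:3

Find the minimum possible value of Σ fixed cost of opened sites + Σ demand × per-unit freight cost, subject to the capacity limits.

Open {#1, #3}; cheapest assignment that respects the capacities:
  #1 (cap 21, load 18): S1, S2, S4 — cost 5×7 + 11×12 + 2×6 = 179
  #3 (cap 18, load 8): S3, S5 — cost 6×4 + 2×3 = 30
  Shipping 209, fixed 237 → total 446.
  Any other capacity-feasible assignment to {#1, #3} ships for at least 209.
Compare {#1, #2}: its best feasible assignment gives total 461.
Compare {#2, #3}: its best feasible assignment gives total 475.
Every other set of open sites that can feasibly serve all demand totals ≥ 461 even under its best assignment. Minimum: 446.

446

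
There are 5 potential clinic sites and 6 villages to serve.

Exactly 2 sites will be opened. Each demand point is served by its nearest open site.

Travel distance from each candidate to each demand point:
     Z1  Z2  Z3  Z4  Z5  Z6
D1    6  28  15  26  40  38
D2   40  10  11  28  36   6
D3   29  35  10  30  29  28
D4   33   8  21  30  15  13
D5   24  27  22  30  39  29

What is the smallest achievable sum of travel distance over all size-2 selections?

83

Open {D1, D4}.
  Z1→D1 6, Z2→D4 8, Z3→D1 15, Z4→D1 26, Z5→D4 15, Z6→D4 13  ⇒ total 83.
Compare {D1, D2}: total 95.
Compare {D2, D4}: total 101.
No size-2 selection does better; minimum is 83.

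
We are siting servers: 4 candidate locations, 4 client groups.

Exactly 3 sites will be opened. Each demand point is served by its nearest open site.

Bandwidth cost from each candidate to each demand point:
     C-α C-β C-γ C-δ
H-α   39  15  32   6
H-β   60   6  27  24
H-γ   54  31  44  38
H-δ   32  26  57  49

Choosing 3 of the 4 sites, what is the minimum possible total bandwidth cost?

71

Open {H-α, H-β, H-δ}.
  C-α→H-δ 32, C-β→H-β 6, C-γ→H-β 27, C-δ→H-α 6  ⇒ total 71.
Compare {H-α, H-β, H-γ}: total 78.
Compare {H-α, H-γ, H-δ}: total 85.
No size-3 selection does better; minimum is 71.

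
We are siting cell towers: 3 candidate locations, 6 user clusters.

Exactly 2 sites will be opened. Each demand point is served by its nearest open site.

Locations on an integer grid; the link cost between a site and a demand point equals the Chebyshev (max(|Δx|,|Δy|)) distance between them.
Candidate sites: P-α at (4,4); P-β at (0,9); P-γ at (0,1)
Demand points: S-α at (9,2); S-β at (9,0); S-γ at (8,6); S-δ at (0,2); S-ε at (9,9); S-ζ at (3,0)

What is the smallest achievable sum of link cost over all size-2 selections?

Open {P-α, P-γ}.
  S-α→P-α 5, S-β→P-α 5, S-γ→P-α 4, S-δ→P-γ 1, S-ε→P-α 5, S-ζ→P-γ 3  ⇒ total 23.
Compare {P-α, P-β}: total 27.
Compare {P-β, P-γ}: total 39.

23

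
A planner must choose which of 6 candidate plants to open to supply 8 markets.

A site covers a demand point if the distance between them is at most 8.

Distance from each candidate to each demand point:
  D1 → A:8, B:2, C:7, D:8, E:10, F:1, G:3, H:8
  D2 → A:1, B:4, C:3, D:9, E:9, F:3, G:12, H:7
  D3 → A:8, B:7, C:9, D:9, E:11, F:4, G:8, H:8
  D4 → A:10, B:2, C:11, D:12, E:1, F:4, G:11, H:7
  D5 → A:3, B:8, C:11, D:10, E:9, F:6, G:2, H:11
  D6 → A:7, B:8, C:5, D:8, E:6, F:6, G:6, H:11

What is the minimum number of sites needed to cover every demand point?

2

Coverage sets (demand points within 8 of each site):
  D1: {A, B, C, D, F, G, H}
  D2: {A, B, C, F, H}
  D3: {A, B, F, G, H}
  D4: {B, E, F, H}
  D5: {A, B, F, G}
  D6: {A, B, C, D, E, F, G}
No single site covers all 8 demand points.
But {D1, D4} covers everything, so the minimum is 2.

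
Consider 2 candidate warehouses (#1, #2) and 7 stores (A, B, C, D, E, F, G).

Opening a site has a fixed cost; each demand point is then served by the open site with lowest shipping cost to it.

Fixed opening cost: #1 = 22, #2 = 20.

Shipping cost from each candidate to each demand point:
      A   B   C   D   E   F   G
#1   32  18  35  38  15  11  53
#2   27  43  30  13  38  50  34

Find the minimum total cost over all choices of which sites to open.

190

Open {#1, #2}: assign each demand point to its cheapest open site.
  A→#2 27, B→#1 18, C→#2 30, D→#2 13, E→#1 15, F→#1 11, G→#2 34
  shipping cost 148, fixed 42 → total 190.
Compare {#1}: shipping cost 202 + fixed 22 = 224.
Compare {#2}: shipping cost 235 + fixed 20 = 255.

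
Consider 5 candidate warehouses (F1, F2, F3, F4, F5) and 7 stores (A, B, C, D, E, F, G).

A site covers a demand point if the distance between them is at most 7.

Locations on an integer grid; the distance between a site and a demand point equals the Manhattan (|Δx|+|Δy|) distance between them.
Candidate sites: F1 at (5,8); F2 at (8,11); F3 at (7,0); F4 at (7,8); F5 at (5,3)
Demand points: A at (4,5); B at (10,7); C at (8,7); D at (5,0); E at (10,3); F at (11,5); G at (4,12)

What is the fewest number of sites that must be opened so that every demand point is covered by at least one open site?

Coverage sets (demand points within 7 of each site):
  F1: {A, B, C, G}
  F2: {B, C, G}
  F3: {D, E}
  F4: {A, B, C, F, G}
  F5: {A, C, D, E}
No single site covers all 7 demand points.
But {F3, F4} covers everything, so the minimum is 2.

2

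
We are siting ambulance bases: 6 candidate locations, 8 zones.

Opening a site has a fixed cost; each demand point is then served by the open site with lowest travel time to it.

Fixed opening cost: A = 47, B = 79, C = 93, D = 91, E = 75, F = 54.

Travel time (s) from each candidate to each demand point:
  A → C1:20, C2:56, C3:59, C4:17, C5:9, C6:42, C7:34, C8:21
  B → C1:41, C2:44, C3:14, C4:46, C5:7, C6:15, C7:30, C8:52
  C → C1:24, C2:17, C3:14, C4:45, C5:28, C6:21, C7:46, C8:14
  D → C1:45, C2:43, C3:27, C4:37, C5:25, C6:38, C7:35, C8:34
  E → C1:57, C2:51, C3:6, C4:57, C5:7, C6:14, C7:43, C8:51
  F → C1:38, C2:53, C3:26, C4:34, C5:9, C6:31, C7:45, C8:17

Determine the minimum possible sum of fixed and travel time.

286

Open {A, C}: assign each demand point to its cheapest open site.
  C1→A 20, C2→C 17, C3→C 14, C4→A 17, C5→A 9, C6→C 21, C7→A 34, C8→C 14
  travel time 146, fixed 140 → total 286.
Compare {A, E}: travel time 170 + fixed 122 = 292.
Compare {A, B}: travel time 168 + fixed 126 = 294.
Compare {C}: travel time 209 + fixed 93 = 302.
All other subsets cost ≥ 292. Minimum total cost: 286.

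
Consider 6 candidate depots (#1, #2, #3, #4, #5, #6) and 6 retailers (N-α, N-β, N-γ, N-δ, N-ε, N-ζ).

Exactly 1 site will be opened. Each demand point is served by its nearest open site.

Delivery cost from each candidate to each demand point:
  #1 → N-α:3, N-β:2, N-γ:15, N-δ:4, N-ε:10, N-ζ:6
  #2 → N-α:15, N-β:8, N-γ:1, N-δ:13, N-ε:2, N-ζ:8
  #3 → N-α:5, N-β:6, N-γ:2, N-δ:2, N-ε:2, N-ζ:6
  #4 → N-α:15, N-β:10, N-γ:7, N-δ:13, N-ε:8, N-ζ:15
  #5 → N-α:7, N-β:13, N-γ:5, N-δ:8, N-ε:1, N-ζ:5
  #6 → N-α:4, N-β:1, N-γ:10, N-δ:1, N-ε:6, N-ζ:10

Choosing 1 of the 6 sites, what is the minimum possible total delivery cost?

23

Open {#3}.
  N-α→#3 5, N-β→#3 6, N-γ→#3 2, N-δ→#3 2, N-ε→#3 2, N-ζ→#3 6  ⇒ total 23.
Compare {#6}: total 32.
Compare {#5}: total 39.
No size-1 selection does better; minimum is 23.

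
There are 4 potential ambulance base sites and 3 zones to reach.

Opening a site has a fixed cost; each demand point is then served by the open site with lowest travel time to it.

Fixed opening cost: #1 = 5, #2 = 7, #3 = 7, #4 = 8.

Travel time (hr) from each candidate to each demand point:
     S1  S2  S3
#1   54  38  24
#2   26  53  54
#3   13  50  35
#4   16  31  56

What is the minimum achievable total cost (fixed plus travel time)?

84

Open {#1, #4}: assign each demand point to its cheapest open site.
  S1→#4 16, S2→#4 31, S3→#1 24
  travel time 71, fixed 13 → total 84.
Compare {#1, #3}: travel time 75 + fixed 12 = 87.
Compare {#1, #3, #4}: travel time 68 + fixed 20 = 88.
Compare {#1, #2, #4}: travel time 71 + fixed 20 = 91.
All other subsets cost ≥ 87. Minimum total cost: 84.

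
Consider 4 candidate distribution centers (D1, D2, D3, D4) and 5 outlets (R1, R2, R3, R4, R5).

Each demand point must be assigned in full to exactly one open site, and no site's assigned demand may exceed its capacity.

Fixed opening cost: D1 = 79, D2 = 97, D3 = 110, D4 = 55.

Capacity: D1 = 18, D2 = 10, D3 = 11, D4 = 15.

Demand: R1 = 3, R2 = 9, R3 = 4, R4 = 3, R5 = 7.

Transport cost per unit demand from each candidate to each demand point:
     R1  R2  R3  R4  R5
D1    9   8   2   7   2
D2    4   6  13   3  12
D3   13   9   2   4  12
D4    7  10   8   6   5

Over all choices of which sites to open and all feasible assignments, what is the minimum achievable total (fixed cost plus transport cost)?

Open {D1, D4}; cheapest assignment that respects the capacities:
  D1 (cap 18, load 11): R3, R5 — cost 4×2 + 7×2 = 22
  D4 (cap 15, load 15): R1, R2, R4 — cost 3×7 + 9×10 + 3×6 = 129
  Shipping 151, fixed 134 → total 285.
  Any other capacity-feasible assignment to {D1, D4} ships for at least 151.
Compare {D1, D2}: its best feasible assignment gives total 300.
Compare {D1, D3}: its best feasible assignment gives total 334.
Every other set of open sites that can feasibly serve all demand totals ≥ 300 even under its best assignment. Minimum: 285.

285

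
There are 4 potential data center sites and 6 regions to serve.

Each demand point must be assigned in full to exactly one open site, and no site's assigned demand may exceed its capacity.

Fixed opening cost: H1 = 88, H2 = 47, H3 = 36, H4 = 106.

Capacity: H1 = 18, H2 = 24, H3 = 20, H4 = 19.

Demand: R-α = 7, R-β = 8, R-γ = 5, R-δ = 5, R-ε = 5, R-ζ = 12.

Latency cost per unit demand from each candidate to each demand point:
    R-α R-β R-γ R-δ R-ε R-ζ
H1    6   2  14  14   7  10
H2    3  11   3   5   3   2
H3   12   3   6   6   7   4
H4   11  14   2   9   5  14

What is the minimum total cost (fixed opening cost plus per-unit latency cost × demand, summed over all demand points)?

227

Open {H2, H3}; cheapest assignment that respects the capacities:
  H2 (cap 24, load 24): R-α, R-ε, R-ζ — cost 7×3 + 5×3 + 12×2 = 60
  H3 (cap 20, load 18): R-β, R-γ, R-δ — cost 8×3 + 5×6 + 5×6 = 84
  Shipping 144, fixed 83 → total 227.
  Any other capacity-feasible assignment to {H2, H3} ships for at least 144.
Compare {H1, H2, H3}: its best feasible assignment gives total 307.
Compare {H2, H3, H4}: its best feasible assignment gives total 313.
Every other set of open sites that can feasibly serve all demand totals ≥ 307 even under its best assignment. Minimum: 227.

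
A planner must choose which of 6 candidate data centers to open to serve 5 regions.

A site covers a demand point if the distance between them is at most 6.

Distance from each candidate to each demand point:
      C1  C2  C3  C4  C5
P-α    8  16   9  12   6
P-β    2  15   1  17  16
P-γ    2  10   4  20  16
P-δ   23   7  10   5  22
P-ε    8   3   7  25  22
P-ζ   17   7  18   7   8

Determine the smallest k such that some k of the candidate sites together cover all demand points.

4

Coverage sets (demand points within 6 of each site):
  P-α: {C5}
  P-β: {C1, C3}
  P-γ: {C1, C3}
  P-δ: {C4}
  P-ε: {C2}
  P-ζ: {}
No 3 sites suffice: every size-3 union leaves at least one demand point uncovered.
But {P-α, P-β, P-δ, P-ε} covers everything, so the minimum is 4.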